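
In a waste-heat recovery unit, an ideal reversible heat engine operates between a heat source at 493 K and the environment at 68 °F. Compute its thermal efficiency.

η ≈ 0.405

T_C = 68 °F → (68 − 32) × 5/9 = 20.00 °C = 293.15 K.
Carnot efficiency: η = 1 − T_C/T_H = 1 − 293.15/493.00 = 0.405.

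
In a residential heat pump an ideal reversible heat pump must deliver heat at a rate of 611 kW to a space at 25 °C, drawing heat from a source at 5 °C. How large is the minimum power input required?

Ẇ_in ≈ 40.99 kW

T_H = 25 °C → 25 + 273.15 = 298.15 K.
T_C = 5 °C → 5 + 273.15 = 278.15 K.
The Carnot heat-pump COP is COP_HP = T_H/(T_H − T_C) = 298.15/20.00 = 14.9075.
W = Q_H/COP_HP = 611/14.9075 = 40.99 kW.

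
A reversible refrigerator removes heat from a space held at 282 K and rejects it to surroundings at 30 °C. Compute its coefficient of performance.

T_H = 30 °C → 30 + 273.15 = 303.15 K.
For a reversible refrigerator, COP_R = T_C/(T_H − T_C) = 282.00/(303.15 − 282.00) = 13.33.

COP_R ≈ 13.33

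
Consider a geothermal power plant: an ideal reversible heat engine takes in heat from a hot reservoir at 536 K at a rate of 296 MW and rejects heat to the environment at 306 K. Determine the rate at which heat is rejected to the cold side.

η_rev = 1 − T_C/T_H = 1 − 306.00/536.00 = 0.4291.
For a reversible cycle Q_C/Q_H = T_C/T_H, so Q_C = 296 × 306.00/536.00 = 169 MW.

Q̇_C ≈ 169 MW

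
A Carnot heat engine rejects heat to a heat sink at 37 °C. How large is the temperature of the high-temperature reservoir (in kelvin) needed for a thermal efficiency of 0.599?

T_H ≈ 773 K

T_C = 37 °C → 37 + 273.15 = 310.15 K.
From η = 1 − T_C/T_H, solving for T_H gives T_H = T_C/(1 − η) = 310.15/(1 − 0.599) = 773 K.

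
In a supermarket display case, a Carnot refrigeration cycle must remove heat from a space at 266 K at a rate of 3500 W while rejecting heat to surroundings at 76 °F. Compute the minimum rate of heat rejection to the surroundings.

T_H = 76 °F → (76 − 32) × 5/9 = 24.44 °C = 297.59 K.
For a reversible cycle Q_H/Q_C = T_H/T_C, so Q_H = Q_C·T_H/T_C = 3500 × 297.59/266.00 = 3920 W.

Q̇_H ≈ 3920 W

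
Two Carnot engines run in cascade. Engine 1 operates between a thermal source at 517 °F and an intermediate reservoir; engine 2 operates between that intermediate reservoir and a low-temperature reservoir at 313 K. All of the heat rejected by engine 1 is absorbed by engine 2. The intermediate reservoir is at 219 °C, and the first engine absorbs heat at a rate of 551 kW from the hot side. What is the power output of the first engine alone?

Ẇ₁ ≈ 51.23 kW

T_H = 517 °F → (517 − 32) × 5/9 = 269.44 °C = 542.59 K.
T_m = 219 °C → 219 + 273.15 = 492.15 K.
First-stage efficiency η₁ = 1 − T_m/T_H = 1 − 492.15/542.59 = 0.0930.
W₁ = η₁·Q_H = 0.0930 × 551 = 51.23 kW.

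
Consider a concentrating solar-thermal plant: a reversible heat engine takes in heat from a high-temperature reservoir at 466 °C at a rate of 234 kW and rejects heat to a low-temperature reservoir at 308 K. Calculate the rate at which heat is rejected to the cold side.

Q̇_C ≈ 97.5 kW

T_H = 466 °C → 466 + 273.15 = 739.15 K.
Since the cycle is reversible, η = 1 − T_C/T_H = 1 − 308.00/739.15 = 0.5833.
For a reversible cycle Q_C/Q_H = T_C/T_H, so Q_C = 234 × 308.00/739.15 = 97.5 kW.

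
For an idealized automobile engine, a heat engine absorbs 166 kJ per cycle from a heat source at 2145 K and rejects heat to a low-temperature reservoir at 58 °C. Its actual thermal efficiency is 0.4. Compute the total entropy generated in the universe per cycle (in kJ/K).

ΔS_univ ≈ 0.223 kJ/K

T_C = 58 °C → 58 + 273.15 = 331.15 K.
W = η·Q_H = 0.4 × 166 = 66.40 kJ, so Q_C = Q_H − W = 99.60 kJ.
Reservoir entropy changes: ΔS_H = −Q_H/T_H = −166/2145.00 = -0.07739 kJ/K and ΔS_C = +Q_C/T_C = 99.60/331.15 = 0.3008 kJ/K.
ΔS_univ = −Q_H/T_H + Q_C/T_C = 0.223 kJ/K (> 0, since η = 0.4 < η_Carnot = 0.846).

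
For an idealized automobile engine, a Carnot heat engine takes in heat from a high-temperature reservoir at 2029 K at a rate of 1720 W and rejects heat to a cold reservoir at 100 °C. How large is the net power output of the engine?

T_C = 100 °C → 100 + 273.15 = 373.15 K.
The Carnot efficiency is η = 1 − T_C/T_H = 1 − 373.15/2029.00 = 0.8161.
W = η·Q_H = 0.8161 × 1720 = 1400 W.

Ẇ ≈ 1400 W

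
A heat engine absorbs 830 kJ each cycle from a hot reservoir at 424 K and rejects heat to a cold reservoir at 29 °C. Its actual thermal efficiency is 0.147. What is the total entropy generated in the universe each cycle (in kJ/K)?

T_C = 29 °C → 29 + 273.15 = 302.15 K.
W = η·Q_H = 0.147 × 830 = 122.0 kJ, so Q_C = Q_H − W = 708.0 kJ.
Entropy balance on the reservoirs: −Q_H/T_H = -1.958 kJ/K, +Q_C/T_C = 2.343 kJ/K.
ΔS_univ = −Q_H/T_H + Q_C/T_C = 0.386 kJ/K (> 0, since η = 0.147 < η_Carnot = 0.287).

ΔS_univ ≈ 0.386 kJ/K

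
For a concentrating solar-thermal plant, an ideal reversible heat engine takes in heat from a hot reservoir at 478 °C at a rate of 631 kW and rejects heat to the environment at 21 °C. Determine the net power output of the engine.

T_H = 478 °C → 478 + 273.15 = 751.15 K.
T_C = 21 °C → 21 + 273.15 = 294.15 K.
Carnot efficiency: η = 1 − T_C/T_H = 1 − 294.15/751.15 = 0.6084.
W = η·Q_H = 0.6084 × 631 = 383.9 kW.

Ẇ ≈ 383.9 kW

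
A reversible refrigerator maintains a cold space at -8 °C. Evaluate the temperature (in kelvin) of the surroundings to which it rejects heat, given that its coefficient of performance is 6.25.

T_C = -8 °C → -8 + 273.15 = 265.15 K.
COP_R = T_C/(T_H − T_C) ⇒ T_H = T_C·(1 + 1/COP_R) = 265.15 × (1 + 1/6.25) = 308 K.

T_H ≈ 308 K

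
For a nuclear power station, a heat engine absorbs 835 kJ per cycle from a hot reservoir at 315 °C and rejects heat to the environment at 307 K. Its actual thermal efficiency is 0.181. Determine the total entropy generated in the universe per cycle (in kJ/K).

ΔS_univ ≈ 0.808 kJ/K

T_H = 315 °C → 315 + 273.15 = 588.15 K.
W = η·Q_H = 0.181 × 835 = 151.1 kJ, so Q_C = Q_H − W = 683.9 kJ.
The hot reservoir loses entropy Q_H/T_H = 835/588.15 = 1.420 kJ/K; the cold reservoir gains Q_C/T_C = 683.9/307.00 = 2.228 kJ/K.
ΔS_univ = −Q_H/T_H + Q_C/T_C = 0.808 kJ/K (> 0, since η = 0.181 < η_Carnot = 0.478).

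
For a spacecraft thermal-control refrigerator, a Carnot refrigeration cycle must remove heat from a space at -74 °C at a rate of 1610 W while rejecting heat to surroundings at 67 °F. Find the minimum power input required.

T_H = 67 °F → (67 − 32) × 5/9 = 19.44 °C = 292.59 K.
T_C = -74 °C → -74 + 273.15 = 199.15 K.
For a reversible refrigerator, COP_R = T_C/(T_H − T_C) = 199.15/93.44 = 2.1312.
W = Q_C/COP_R = 1610/2.1312 = 755 W.

Ẇ_in ≈ 755 W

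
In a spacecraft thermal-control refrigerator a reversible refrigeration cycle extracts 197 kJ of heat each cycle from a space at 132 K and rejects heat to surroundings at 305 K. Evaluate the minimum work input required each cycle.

Carnot COP: COP_R = T_C/(T_H − T_C) = 132.00/173.00 = 0.7630.
W = Q_C/COP_R = 197/0.7630 = 258 kJ.

W_in ≈ 258 kJ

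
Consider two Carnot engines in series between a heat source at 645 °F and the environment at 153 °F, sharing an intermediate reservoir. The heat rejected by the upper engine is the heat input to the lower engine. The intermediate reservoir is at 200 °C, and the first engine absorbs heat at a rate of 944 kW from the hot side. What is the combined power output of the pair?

Ẇ_total ≈ 420 kW

T_H = 645 °F → (645 − 32) × 5/9 = 340.56 °C = 613.71 K.
T_C = 153 °F → (153 − 32) × 5/9 = 67.22 °C = 340.37 K.
Two reversible stages in series are equivalent to a single Carnot engine between T_H and T_C, so η_total = 1 − T_C/T_H = 1 − 340.37/613.71 = 0.4454.
W_total = η_total · Q_H = 0.4454 × 944 = 420 kW.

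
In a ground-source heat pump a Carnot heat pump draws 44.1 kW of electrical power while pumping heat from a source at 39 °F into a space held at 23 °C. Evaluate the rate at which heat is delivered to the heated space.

Q̇_H ≈ 683 kW

T_H = 23 °C → 23 + 273.15 = 296.15 K.
T_C = 39 °F → (39 − 32) × 5/9 = 3.89 °C = 277.04 K.
For a reversible heat pump, COP_HP = T_H/(T_H − T_C) = 296.15/19.11 = 15.4962.
Q_H = COP_HP · W = 15.4962 × 44.1 = 683 kW.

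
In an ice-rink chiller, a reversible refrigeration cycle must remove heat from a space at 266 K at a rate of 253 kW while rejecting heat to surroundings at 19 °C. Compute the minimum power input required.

Ẇ_in ≈ 24.9 kW

T_H = 19 °C → 19 + 273.15 = 292.15 K.
COP_R = T_C/(T_H − T_C) = 266.00/26.15 = 10.1721.
W = Q_C/COP_R = 253/10.1721 = 24.9 kW.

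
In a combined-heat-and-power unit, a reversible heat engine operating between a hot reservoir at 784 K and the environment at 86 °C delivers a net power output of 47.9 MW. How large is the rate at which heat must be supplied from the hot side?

T_C = 86 °C → 86 + 273.15 = 359.15 K.
For a reversible engine, η = 1 − T_C/T_H = 1 − 359.15/784.00 = 0.5419.
Q_H = W/η = 47.9/0.5419 = 88.4 MW.

Q̇_H ≈ 88.4 MW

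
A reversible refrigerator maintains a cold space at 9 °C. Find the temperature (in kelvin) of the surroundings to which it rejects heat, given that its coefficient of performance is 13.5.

T_H ≈ 303 K

T_C = 9 °C → 9 + 273.15 = 282.15 K.
COP_R = T_C/(T_H − T_C) ⇒ T_H = T_C·(1 + 1/COP_R) = 282.15 × (1 + 1/13.5) = 303 K.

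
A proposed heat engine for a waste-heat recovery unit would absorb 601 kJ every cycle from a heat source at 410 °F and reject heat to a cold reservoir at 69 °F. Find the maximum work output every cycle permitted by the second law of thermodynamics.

T_H = 410 °F → (410 − 32) × 5/9 = 210.00 °C = 483.15 K.
T_C = 69 °F → (69 − 32) × 5/9 = 20.56 °C = 293.71 K.
No engine can exceed the Carnot limit: η_max = 1 − T_C/T_H = 1 − 293.71/483.15 = 0.3921.
W_max = η_max · Q_H = 0.3921 × 601 = 235.7 kJ.

W_max ≈ 235.7 kJ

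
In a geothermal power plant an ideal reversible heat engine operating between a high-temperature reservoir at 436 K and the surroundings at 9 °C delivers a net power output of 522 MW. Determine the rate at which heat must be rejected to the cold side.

Q̇_C ≈ 957.3 MW

T_C = 9 °C → 9 + 273.15 = 282.15 K.
η_rev = 1 − T_C/T_H = 1 − 282.15/436.00 = 0.3529.
Since Q_C/Q_H = T_C/T_H and Q_H = W/η, Q_C = W·T_C/(T_H − T_C) = 522 × 282.15/153.85 = 957.3 MW.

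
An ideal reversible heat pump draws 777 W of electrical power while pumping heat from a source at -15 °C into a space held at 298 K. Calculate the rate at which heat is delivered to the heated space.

T_C = -15 °C → -15 + 273.15 = 258.15 K.
Reversible heating COP: COP_HP = T_H/(T_H − T_C) = 298.00/39.85 = 7.4780.
Q_H = COP_HP · W = 7.4780 × 777 = 5810 W.

Q̇_H ≈ 5810 W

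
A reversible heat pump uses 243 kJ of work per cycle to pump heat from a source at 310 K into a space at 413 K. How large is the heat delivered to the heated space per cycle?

Reversible heating COP: COP_HP = T_H/(T_H − T_C) = 413.00/103.00 = 4.0097.
Q_H = COP_HP · W = 4.0097 × 243 = 974 kJ.

Q_H ≈ 974 kJ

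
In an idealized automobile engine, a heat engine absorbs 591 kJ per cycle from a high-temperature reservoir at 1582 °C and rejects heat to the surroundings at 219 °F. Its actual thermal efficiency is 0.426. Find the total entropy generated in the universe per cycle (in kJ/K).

T_H = 1582 °C → 1582 + 273.15 = 1855.15 K.
T_C = 219 °F → (219 − 32) × 5/9 = 103.89 °C = 377.04 K.
W = η·Q_H = 0.426 × 591 = 251.8 kJ, so Q_C = Q_H − W = 339.2 kJ.
Reservoir entropy changes: ΔS_H = −Q_H/T_H = −591/1855.15 = -0.3186 kJ/K and ΔS_C = +Q_C/T_C = 339.2/377.04 = 0.8997 kJ/K.
ΔS_univ = −Q_H/T_H + Q_C/T_C = 0.5812 kJ/K (> 0, since η = 0.426 < η_Carnot = 0.797).

ΔS_univ ≈ 0.5812 kJ/K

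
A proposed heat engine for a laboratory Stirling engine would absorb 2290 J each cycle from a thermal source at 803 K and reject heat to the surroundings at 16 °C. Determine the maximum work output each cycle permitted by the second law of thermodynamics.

T_C = 16 °C → 16 + 273.15 = 289.15 K.
The second-law ceiling is the Carnot efficiency, η_max = 1 − T_C/T_H = 1 − 289.15/803.00 = 0.6399.
W_max = η_max · Q_H = 0.6399 × 2290 = 1470 J.

W_max ≈ 1470 J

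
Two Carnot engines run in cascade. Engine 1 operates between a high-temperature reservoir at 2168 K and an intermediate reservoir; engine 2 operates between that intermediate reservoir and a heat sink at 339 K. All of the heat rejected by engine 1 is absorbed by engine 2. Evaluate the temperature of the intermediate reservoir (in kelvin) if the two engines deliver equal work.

T_m ≈ 1254 K

For reversible stages Q_m = Q_H·(T_m/T_H). Setting W₁ = Q_H(1 − T_m/T_H) equal to W₂ = Q_m(1 − T_C/T_m) = Q_H·(T_m − T_C)/T_H gives T_H − T_m = T_m − T_C, so T_m = (T_H + T_C)/2 = (2168.00 + 339.00)/2 = 1254 K.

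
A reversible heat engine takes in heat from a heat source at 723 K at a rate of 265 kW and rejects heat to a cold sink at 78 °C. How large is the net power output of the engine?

T_C = 78 °C → 78 + 273.15 = 351.15 K.
η_rev = 1 − T_C/T_H = 1 − 351.15/723.00 = 0.5143.
W = η·Q_H = 0.5143 × 265 = 136 kW.

Ẇ ≈ 136 kW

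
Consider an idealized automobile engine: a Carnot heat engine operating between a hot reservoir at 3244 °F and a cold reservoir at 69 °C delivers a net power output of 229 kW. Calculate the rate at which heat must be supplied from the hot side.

T_H = 3244 °F → (3244 − 32) × 5/9 = 1784.44 °C = 2057.59 K.
T_C = 69 °C → 69 + 273.15 = 342.15 K.
η_rev = 1 − T_C/T_H = 1 − 342.15/2057.59 = 0.8337.
Q_H = W/η = 229/0.8337 = 275 kW.

Q̇_H ≈ 275 kW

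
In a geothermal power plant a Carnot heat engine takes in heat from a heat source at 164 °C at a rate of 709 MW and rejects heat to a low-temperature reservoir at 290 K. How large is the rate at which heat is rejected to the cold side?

Q̇_C ≈ 470 MW

T_H = 164 °C → 164 + 273.15 = 437.15 K.
For a reversible engine, η = 1 − T_C/T_H = 1 − 290.00/437.15 = 0.3366.
For a reversible cycle Q_C/Q_H = T_C/T_H, so Q_C = 709 × 290.00/437.15 = 470 MW.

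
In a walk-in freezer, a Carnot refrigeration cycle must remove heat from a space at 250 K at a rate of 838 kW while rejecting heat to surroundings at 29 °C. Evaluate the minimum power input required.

T_H = 29 °C → 29 + 273.15 = 302.15 K.
For a reversible refrigerator, COP_R = T_C/(T_H − T_C) = 250.00/52.15 = 4.7939.
W = Q_C/COP_R = 838/4.7939 = 175 kW.

Ẇ_in ≈ 175 kW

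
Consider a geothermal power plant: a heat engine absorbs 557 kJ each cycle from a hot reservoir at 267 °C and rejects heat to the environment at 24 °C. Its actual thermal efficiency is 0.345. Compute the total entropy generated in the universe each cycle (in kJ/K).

T_H = 267 °C → 267 + 273.15 = 540.15 K.
T_C = 24 °C → 24 + 273.15 = 297.15 K.
W = η·Q_H = 0.345 × 557 = 192.2 kJ, so Q_C = Q_H − W = 364.8 kJ.
Entropy balance on the reservoirs: −Q_H/T_H = -1.031 kJ/K, +Q_C/T_C = 1.228 kJ/K.
ΔS_univ = −Q_H/T_H + Q_C/T_C = 0.197 kJ/K (> 0, since η = 0.345 < η_Carnot = 0.450).

ΔS_univ ≈ 0.197 kJ/K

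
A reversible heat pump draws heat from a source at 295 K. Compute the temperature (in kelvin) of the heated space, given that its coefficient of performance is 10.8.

T_H ≈ 325.1 K

COP_HP = T_H/(T_H − T_C) ⇒ T_H = T_C·COP_HP/(COP_HP − 1) = 295.00 × 10.8/(10.8 − 1) = 325.1 K.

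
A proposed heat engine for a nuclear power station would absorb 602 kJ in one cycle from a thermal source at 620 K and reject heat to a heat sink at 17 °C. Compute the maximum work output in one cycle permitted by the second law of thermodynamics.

T_C = 17 °C → 17 + 273.15 = 290.15 K.
By the Carnot theorem, η_max = 1 − T_C/T_H = 1 − 290.15/620.00 = 0.5320.
W_max = η_max · Q_H = 0.5320 × 602 = 320.3 kJ.

W_max ≈ 320.3 kJ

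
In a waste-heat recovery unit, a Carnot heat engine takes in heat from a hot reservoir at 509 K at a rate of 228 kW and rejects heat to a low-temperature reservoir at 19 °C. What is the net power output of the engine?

T_C = 19 °C → 19 + 273.15 = 292.15 K.
Carnot efficiency: η = 1 − T_C/T_H = 1 − 292.15/509.00 = 0.4260.
W = η·Q_H = 0.4260 × 228 = 97.1 kW.

Ẇ ≈ 97.1 kW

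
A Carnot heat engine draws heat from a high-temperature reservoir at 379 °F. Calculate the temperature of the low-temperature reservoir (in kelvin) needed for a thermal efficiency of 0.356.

T_C ≈ 300 K

T_H = 379 °F → (379 − 32) × 5/9 = 192.78 °C = 465.93 K.
From η = 1 − T_C/T_H, T_C = T_H·(1 − η) = 465.93 × (1 − 0.356) = 300 K.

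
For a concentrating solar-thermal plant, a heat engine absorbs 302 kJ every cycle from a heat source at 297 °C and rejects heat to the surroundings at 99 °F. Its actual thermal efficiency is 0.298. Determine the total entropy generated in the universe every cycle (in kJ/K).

T_H = 297 °C → 297 + 273.15 = 570.15 K.
T_C = 99 °F → (99 − 32) × 5/9 = 37.22 °C = 310.37 K.
W = η·Q_H = 0.298 × 302 = 90.00 kJ, so Q_C = Q_H − W = 212.0 kJ.
The hot reservoir loses entropy Q_H/T_H = 302/570.15 = 0.5297 kJ/K; the cold reservoir gains Q_C/T_C = 212.0/310.37 = 0.6831 kJ/K.
ΔS_univ = −Q_H/T_H + Q_C/T_C = 0.1534 kJ/K (> 0, since η = 0.298 < η_Carnot = 0.456).

ΔS_univ ≈ 0.1534 kJ/K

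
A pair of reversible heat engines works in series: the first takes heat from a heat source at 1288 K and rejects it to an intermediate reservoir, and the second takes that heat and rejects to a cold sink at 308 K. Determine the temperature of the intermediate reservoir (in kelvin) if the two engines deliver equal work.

For reversible stages Q_m = Q_H·(T_m/T_H). Setting W₁ = Q_H(1 − T_m/T_H) equal to W₂ = Q_m(1 − T_C/T_m) = Q_H·(T_m − T_C)/T_H gives T_H − T_m = T_m − T_C, so T_m = (T_H + T_C)/2 = (1288.00 + 308.00)/2 = 798 K.

T_m ≈ 798 K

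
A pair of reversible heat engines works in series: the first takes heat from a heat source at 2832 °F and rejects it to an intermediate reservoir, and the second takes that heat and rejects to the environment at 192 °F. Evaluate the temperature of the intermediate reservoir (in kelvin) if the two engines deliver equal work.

T_H = 2832 °F → (2832 − 32) × 5/9 = 1555.56 °C = 1828.71 K.
T_C = 192 °F → (192 − 32) × 5/9 = 88.89 °C = 362.04 K.
For reversible stages Q_m = Q_H·(T_m/T_H). Setting W₁ = Q_H(1 − T_m/T_H) equal to W₂ = Q_m(1 − T_C/T_m) = Q_H·(T_m − T_C)/T_H gives T_H − T_m = T_m − T_C, so T_m = (T_H + T_C)/2 = (1828.71 + 362.04)/2 = 1100 K.

T_m ≈ 1100 K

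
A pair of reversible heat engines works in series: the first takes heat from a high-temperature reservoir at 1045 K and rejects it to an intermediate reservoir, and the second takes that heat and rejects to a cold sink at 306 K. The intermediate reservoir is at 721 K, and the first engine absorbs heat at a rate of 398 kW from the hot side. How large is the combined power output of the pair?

Ẇ_total ≈ 281.5 kW

Two reversible stages in series are equivalent to a single Carnot engine between T_H and T_C, so η_total = 1 − T_C/T_H = 1 − 306.00/1045.00 = 0.7072.
W_total = η_total · Q_H = 0.7072 × 398 = 281.5 kW.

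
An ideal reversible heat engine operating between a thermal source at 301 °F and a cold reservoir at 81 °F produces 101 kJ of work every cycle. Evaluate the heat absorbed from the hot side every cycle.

T_H = 301 °F → (301 − 32) × 5/9 = 149.44 °C = 422.59 K.
T_C = 81 °F → (81 − 32) × 5/9 = 27.22 °C = 300.37 K.
η_rev = 1 − T_C/T_H = 1 − 300.37/422.59 = 0.2892.
Q_H = W/η = 101/0.2892 = 349 kJ.

Q_H ≈ 349 kJ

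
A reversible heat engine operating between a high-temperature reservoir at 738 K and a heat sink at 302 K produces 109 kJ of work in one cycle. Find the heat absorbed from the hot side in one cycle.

Q_H ≈ 184.5 kJ

η_rev = 1 − T_C/T_H = 1 − 302.00/738.00 = 0.5908.
Q_H = W/η = 109/0.5908 = 184.5 kJ.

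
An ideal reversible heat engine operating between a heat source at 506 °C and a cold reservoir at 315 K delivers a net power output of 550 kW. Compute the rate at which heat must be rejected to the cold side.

T_H = 506 °C → 506 + 273.15 = 779.15 K.
The Carnot efficiency is η = 1 − T_C/T_H = 1 − 315.00/779.15 = 0.5957.
Since Q_C/Q_H = T_C/T_H and Q_H = W/η, Q_C = W·T_C/(T_H − T_C) = 550 × 315.00/464.15 = 373 kW.

Q̇_C ≈ 373 kW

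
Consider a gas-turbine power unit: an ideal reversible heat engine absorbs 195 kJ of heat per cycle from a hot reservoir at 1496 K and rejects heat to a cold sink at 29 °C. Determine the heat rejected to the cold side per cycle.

T_C = 29 °C → 29 + 273.15 = 302.15 K.
The Carnot efficiency is η = 1 − T_C/T_H = 1 − 302.15/1496.00 = 0.7980.
For a reversible cycle Q_C/Q_H = T_C/T_H, so Q_C = 195 × 302.15/1496.00 = 39.4 kJ.

Q_C ≈ 39.4 kJ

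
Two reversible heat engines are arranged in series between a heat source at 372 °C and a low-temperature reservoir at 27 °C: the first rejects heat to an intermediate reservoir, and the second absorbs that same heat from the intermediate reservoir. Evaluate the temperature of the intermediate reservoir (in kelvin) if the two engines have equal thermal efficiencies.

T_m ≈ 440 K

T_H = 372 °C → 372 + 273.15 = 645.15 K.
T_C = 27 °C → 27 + 273.15 = 300.15 K.
Equal efficiencies require 1 − T_m/T_H = 1 − T_C/T_m, i.e. T_m/T_H = T_C/T_m, so T_m = √(T_H·T_C) = √(645.15 × 300.15) = 440 K.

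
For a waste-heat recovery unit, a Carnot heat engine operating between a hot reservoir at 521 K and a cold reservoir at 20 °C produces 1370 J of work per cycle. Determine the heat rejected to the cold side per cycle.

T_C = 20 °C → 20 + 273.15 = 293.15 K.
Since the cycle is reversible, η = 1 − T_C/T_H = 1 − 293.15/521.00 = 0.4373.
Since Q_C/Q_H = T_C/T_H and Q_H = W/η, Q_C = W·T_C/(T_H − T_C) = 1370 × 293.15/227.85 = 1763 J.

Q_C ≈ 1763 J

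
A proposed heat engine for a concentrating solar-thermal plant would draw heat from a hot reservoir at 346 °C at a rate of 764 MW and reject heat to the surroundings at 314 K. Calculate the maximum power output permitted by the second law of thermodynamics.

Ẇ_max ≈ 376.5 MW

T_H = 346 °C → 346 + 273.15 = 619.15 K.
No engine can exceed the Carnot limit: η_max = 1 − T_C/T_H = 1 − 314.00/619.15 = 0.4929.
W_max = η_max · Q_H = 0.4929 × 764 = 376.5 MW.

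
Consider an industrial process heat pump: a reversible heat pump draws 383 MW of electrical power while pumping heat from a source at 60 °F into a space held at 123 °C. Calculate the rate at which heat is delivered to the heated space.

T_H = 123 °C → 123 + 273.15 = 396.15 K.
T_C = 60 °F → (60 − 32) × 5/9 = 15.56 °C = 288.71 K.
The Carnot heat-pump COP is COP_HP = T_H/(T_H − T_C) = 396.15/107.44 = 3.6870.
Q_H = COP_HP · W = 3.6870 × 383 = 1412 MW.

Q̇_H ≈ 1412 MW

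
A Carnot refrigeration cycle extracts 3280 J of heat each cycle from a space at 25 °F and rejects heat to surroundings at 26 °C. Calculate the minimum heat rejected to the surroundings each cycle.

T_H = 26 °C → 26 + 273.15 = 299.15 K.
T_C = 25 °F → (25 − 32) × 5/9 = -3.89 °C = 269.26 K.
For a reversible cycle Q_H/Q_C = T_H/T_C, so Q_H = Q_C·T_H/T_C = 3280 × 299.15/269.26 = 3640 J.

Q_H ≈ 3640 J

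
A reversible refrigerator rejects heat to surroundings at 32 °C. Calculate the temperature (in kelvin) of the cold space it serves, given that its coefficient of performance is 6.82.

T_H = 32 °C → 32 + 273.15 = 305.15 K.
COP_R = T_C/(T_H − T_C) ⇒ T_C = T_H·COP_R/(1 + COP_R) = 305.15 × 6.82/(1 + 6.82) = 266 K.

T_C ≈ 266 K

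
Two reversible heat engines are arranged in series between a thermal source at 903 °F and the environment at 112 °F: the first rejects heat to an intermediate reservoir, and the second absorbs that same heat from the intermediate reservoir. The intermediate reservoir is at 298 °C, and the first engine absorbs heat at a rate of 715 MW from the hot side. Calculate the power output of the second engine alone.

Ẇ₂ ≈ 239 MW

T_H = 903 °F → (903 − 32) × 5/9 = 483.89 °C = 757.04 K.
T_C = 112 °F → (112 − 32) × 5/9 = 44.44 °C = 317.59 K.
T_m = 298 °C → 298 + 273.15 = 571.15 K.
Heat entering the second stage: Q_m = Q_H·(T_m/T_H) = 715 × 571.15/757.04 = 539 MW.
Second-stage efficiency η₂ = 1 − T_C/T_m = 1 − 317.59/571.15 = 0.4439, so W₂ = η₂·Q_m = 239 MW.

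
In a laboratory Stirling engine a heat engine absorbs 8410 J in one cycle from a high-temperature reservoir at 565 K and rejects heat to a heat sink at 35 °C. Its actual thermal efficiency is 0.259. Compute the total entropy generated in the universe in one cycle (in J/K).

ΔS_univ ≈ 5.34 J/K

T_C = 35 °C → 35 + 273.15 = 308.15 K.
W = η·Q_H = 0.259 × 8410 = 2178 J, so Q_C = Q_H − W = 6232 J.
The hot reservoir loses entropy Q_H/T_H = 8410/565.00 = 14.88 J/K; the cold reservoir gains Q_C/T_C = 6232/308.15 = 20.22 J/K.
ΔS_univ = −Q_H/T_H + Q_C/T_C = 5.34 J/K (> 0, since η = 0.259 < η_Carnot = 0.455).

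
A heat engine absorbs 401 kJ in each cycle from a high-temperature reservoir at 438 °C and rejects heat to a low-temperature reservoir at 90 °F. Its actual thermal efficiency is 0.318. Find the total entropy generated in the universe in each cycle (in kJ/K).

T_H = 438 °C → 438 + 273.15 = 711.15 K.
T_C = 90 °F → (90 − 32) × 5/9 = 32.22 °C = 305.37 K.
W = η·Q_H = 0.318 × 401 = 127.5 kJ, so Q_C = Q_H − W = 273.5 kJ.
Reservoir entropy changes: ΔS_H = −Q_H/T_H = −401/711.15 = -0.5639 kJ/K and ΔS_C = +Q_C/T_C = 273.5/305.37 = 0.8956 kJ/K.
ΔS_univ = −Q_H/T_H + Q_C/T_C = 0.3317 kJ/K (> 0, since η = 0.318 < η_Carnot = 0.571).

ΔS_univ ≈ 0.3317 kJ/K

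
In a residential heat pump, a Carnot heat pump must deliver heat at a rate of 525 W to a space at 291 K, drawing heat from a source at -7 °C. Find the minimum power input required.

T_C = -7 °C → -7 + 273.15 = 266.15 K.
COP_HP = T_H/(T_H − T_C) = 291.00/24.85 = 11.7103.
W = Q_H/COP_HP = 525/11.7103 = 44.83 W.

Ẇ_in ≈ 44.83 W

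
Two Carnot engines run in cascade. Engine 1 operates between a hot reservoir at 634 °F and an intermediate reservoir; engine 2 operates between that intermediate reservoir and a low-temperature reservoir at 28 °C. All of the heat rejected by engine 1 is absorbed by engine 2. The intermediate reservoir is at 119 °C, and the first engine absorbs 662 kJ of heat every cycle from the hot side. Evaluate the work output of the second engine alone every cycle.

T_H = 634 °F → (634 − 32) × 5/9 = 334.44 °C = 607.59 K.
T_C = 28 °C → 28 + 273.15 = 301.15 K.
T_m = 119 °C → 119 + 273.15 = 392.15 K.
Heat entering the second stage: Q_m = Q_H·(T_m/T_H) = 662 × 392.15/607.59 = 427 kJ.
Second-stage efficiency η₂ = 1 − T_C/T_m = 1 − 301.15/392.15 = 0.2321, so W₂ = η₂·Q_m = 99.1 kJ.

W₂ ≈ 99.1 kJ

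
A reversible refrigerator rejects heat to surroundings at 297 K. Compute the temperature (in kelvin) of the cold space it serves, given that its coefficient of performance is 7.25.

COP_R = T_C/(T_H − T_C) ⇒ T_C = T_H·COP_R/(1 + COP_R) = 297.00 × 7.25/(1 + 7.25) = 261 K.

T_C ≈ 261 K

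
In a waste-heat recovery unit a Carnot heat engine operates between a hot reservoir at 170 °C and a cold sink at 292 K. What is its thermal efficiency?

η ≈ 0.341

T_H = 170 °C → 170 + 273.15 = 443.15 K.
Since the cycle is reversible, η = 1 − T_C/T_H = 1 − 292.00/443.15 = 0.341.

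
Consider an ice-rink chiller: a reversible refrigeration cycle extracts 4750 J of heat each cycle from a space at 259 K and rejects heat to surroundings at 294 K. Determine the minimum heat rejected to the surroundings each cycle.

For a reversible cycle Q_H/Q_C = T_H/T_C, so Q_H = Q_C·T_H/T_C = 4750 × 294.00/259.00 = 5390 J.

Q_H ≈ 5390 J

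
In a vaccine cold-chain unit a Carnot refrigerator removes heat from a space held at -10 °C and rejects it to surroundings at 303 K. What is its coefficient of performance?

T_C = -10 °C → -10 + 273.15 = 263.15 K.
The reversible coefficient of performance is COP_R = T_C/(T_H − T_C) = 263.15/(303.00 − 263.15) = 6.60.

COP_R ≈ 6.60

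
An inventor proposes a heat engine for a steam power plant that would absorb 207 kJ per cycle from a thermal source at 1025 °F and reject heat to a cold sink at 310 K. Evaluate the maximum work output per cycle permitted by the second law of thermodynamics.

W_max ≈ 129 kJ

T_H = 1025 °F → (1025 − 32) × 5/9 = 551.67 °C = 824.82 K.
The upper bound on efficiency is η_max = 1 − T_C/T_H = 1 − 310.00/824.82 = 0.6242.
W_max = η_max · Q_H = 0.6242 × 207 = 129 kJ.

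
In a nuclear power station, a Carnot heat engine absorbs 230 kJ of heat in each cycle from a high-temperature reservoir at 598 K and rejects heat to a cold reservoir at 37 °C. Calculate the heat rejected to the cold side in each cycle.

Q_C ≈ 119.3 kJ

T_C = 37 °C → 37 + 273.15 = 310.15 K.
η_rev = 1 − T_C/T_H = 1 − 310.15/598.00 = 0.4814.
For a reversible cycle Q_C/Q_H = T_C/T_H, so Q_C = 230 × 310.15/598.00 = 119.3 kJ.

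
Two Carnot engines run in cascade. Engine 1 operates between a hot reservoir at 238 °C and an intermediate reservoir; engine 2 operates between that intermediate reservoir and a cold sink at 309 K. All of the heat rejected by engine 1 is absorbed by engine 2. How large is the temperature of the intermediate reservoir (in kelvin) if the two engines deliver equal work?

T_m ≈ 410 K

T_H = 238 °C → 238 + 273.15 = 511.15 K.
For reversible stages Q_m = Q_H·(T_m/T_H). Setting W₁ = Q_H(1 − T_m/T_H) equal to W₂ = Q_m(1 − T_C/T_m) = Q_H·(T_m − T_C)/T_H gives T_H − T_m = T_m − T_C, so T_m = (T_H + T_C)/2 = (511.15 + 309.00)/2 = 410 K.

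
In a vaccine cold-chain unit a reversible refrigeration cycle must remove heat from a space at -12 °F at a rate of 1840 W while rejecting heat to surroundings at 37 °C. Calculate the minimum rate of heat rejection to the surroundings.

T_H = 37 °C → 37 + 273.15 = 310.15 K.
T_C = -12 °F → (-12 − 32) × 5/9 = -24.44 °C = 248.71 K.
For a reversible cycle Q_H/Q_C = T_H/T_C, so Q_H = Q_C·T_H/T_C = 1840 × 310.15/248.71 = 2290 W.

Q̇_H ≈ 2290 W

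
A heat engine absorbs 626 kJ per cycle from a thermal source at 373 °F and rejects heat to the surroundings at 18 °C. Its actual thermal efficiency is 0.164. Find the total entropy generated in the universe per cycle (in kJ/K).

T_H = 373 °F → (373 − 32) × 5/9 = 189.44 °C = 462.59 K.
T_C = 18 °C → 18 + 273.15 = 291.15 K.
W = η·Q_H = 0.164 × 626 = 102.7 kJ, so Q_C = Q_H − W = 523.3 kJ.
Entropy balance on the reservoirs: −Q_H/T_H = -1.353 kJ/K, +Q_C/T_C = 1.797 kJ/K.
ΔS_univ = −Q_H/T_H + Q_C/T_C = 0.444 kJ/K (> 0, since η = 0.164 < η_Carnot = 0.371).

ΔS_univ ≈ 0.444 kJ/K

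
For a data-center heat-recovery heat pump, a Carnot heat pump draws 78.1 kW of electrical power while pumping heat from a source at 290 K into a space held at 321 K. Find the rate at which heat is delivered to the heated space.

Q̇_H ≈ 808.7 kW

For a reversible heat pump, COP_HP = T_H/(T_H − T_C) = 321.00/31.00 = 10.3548.
Q_H = COP_HP · W = 10.3548 × 78.1 = 808.7 kW.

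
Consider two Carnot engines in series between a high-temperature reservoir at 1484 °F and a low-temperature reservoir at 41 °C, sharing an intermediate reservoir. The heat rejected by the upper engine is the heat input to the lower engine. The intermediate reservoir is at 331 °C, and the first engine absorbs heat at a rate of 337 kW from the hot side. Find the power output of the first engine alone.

T_H = 1484 °F → (1484 − 32) × 5/9 = 806.67 °C = 1079.82 K.
T_C = 41 °C → 41 + 273.15 = 314.15 K.
T_m = 331 °C → 331 + 273.15 = 604.15 K.
First-stage efficiency η₁ = 1 − T_m/T_H = 1 − 604.15/1079.82 = 0.4405.
W₁ = η₁·Q_H = 0.4405 × 337 = 148 kW.

Ẇ₁ ≈ 148 kW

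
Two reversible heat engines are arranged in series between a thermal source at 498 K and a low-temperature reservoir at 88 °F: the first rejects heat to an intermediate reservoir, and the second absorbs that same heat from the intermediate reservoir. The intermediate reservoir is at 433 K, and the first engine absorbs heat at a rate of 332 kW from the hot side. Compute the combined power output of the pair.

Ẇ_total ≈ 129 kW

T_C = 88 °F → (88 − 32) × 5/9 = 31.11 °C = 304.26 K.
Two reversible stages in series are equivalent to a single Carnot engine between T_H and T_C, so η_total = 1 − T_C/T_H = 1 − 304.26/498.00 = 0.3890.
W_total = η_total · Q_H = 0.3890 × 332 = 129 kW.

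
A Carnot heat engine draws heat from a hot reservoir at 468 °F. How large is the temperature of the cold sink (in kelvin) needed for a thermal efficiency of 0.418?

T_H = 468 °F → (468 − 32) × 5/9 = 242.22 °C = 515.37 K.
From η = 1 − T_C/T_H, T_C = T_H·(1 − η) = 515.37 × (1 − 0.418) = 299.9 K.

T_C ≈ 299.9 K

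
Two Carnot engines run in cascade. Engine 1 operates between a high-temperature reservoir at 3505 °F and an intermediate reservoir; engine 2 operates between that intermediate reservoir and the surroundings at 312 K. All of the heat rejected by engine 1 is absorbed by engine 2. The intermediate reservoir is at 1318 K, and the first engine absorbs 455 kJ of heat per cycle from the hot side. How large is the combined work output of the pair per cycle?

W_total ≈ 391 kJ

T_H = 3505 °F → (3505 − 32) × 5/9 = 1929.44 °C = 2202.59 K.
Two reversible stages in series are equivalent to a single Carnot engine between T_H and T_C, so η_total = 1 − T_C/T_H = 1 − 312.00/2202.59 = 0.8583.
W_total = η_total · Q_H = 0.8583 × 455 = 391 kJ.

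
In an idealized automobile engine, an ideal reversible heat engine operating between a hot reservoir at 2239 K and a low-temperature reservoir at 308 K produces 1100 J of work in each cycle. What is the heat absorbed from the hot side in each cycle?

Carnot efficiency: η = 1 − T_C/T_H = 1 − 308.00/2239.00 = 0.8624.
Q_H = W/η = 1100/0.8624 = 1275 J.

Q_H ≈ 1275 J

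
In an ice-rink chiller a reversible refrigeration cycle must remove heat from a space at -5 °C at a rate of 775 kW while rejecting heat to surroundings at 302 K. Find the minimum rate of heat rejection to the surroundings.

T_C = -5 °C → -5 + 273.15 = 268.15 K.
For a reversible cycle Q_H/Q_C = T_H/T_C, so Q_H = Q_C·T_H/T_C = 775 × 302.00/268.15 = 873 kW.

Q̇_H ≈ 873 kW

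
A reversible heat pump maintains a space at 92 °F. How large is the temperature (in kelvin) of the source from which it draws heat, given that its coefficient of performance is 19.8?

T_H = 92 °F → (92 − 32) × 5/9 = 33.33 °C = 306.48 K.
COP_HP = T_H/(T_H − T_C) ⇒ T_C = T_H·(COP_HP − 1)/COP_HP = 306.48 × (19.8 − 1)/19.8 = 291 K.

T_C ≈ 291 K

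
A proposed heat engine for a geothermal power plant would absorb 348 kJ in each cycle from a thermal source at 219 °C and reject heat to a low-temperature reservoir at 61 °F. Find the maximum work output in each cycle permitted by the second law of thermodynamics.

W_max ≈ 143.5 kJ

T_H = 219 °C → 219 + 273.15 = 492.15 K.
T_C = 61 °F → (61 − 32) × 5/9 = 16.11 °C = 289.26 K.
No engine can exceed the Carnot limit: η_max = 1 − T_C/T_H = 1 − 289.26/492.15 = 0.4123.
W_max = η_max · Q_H = 0.4123 × 348 = 143.5 kJ.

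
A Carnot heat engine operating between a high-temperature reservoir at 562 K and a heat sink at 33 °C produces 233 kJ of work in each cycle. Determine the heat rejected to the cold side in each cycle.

Q_C ≈ 278.8 kJ

T_C = 33 °C → 33 + 273.15 = 306.15 K.
The Carnot efficiency is η = 1 − T_C/T_H = 1 − 306.15/562.00 = 0.4552.
Since Q_C/Q_H = T_C/T_H and Q_H = W/η, Q_C = W·T_C/(T_H − T_C) = 233 × 306.15/255.85 = 278.8 kJ.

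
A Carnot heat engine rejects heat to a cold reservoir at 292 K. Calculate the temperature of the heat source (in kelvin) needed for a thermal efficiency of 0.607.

From η = 1 − T_C/T_H, solving for T_H gives T_H = T_C/(1 − η) = 292.00/(1 − 0.607) = 743 K.

T_H ≈ 743 K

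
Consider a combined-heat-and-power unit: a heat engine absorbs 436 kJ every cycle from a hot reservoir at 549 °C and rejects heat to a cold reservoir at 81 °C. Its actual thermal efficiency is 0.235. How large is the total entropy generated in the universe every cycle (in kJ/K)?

T_H = 549 °C → 549 + 273.15 = 822.15 K.
T_C = 81 °C → 81 + 273.15 = 354.15 K.
W = η·Q_H = 0.235 × 436 = 102.5 kJ, so Q_C = Q_H − W = 333.5 kJ.
Reservoir entropy changes: ΔS_H = −Q_H/T_H = −436/822.15 = -0.5303 kJ/K and ΔS_C = +Q_C/T_C = 333.5/354.15 = 0.9418 kJ/K.
ΔS_univ = −Q_H/T_H + Q_C/T_C = 0.411 kJ/K (> 0, since η = 0.235 < η_Carnot = 0.569).

ΔS_univ ≈ 0.411 kJ/K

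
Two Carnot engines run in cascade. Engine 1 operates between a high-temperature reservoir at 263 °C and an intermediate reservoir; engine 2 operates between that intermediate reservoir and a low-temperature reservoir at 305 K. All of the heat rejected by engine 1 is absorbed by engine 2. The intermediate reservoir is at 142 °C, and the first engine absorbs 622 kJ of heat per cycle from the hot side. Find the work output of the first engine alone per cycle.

W₁ ≈ 140 kJ

T_H = 263 °C → 263 + 273.15 = 536.15 K.
T_m = 142 °C → 142 + 273.15 = 415.15 K.
First-stage efficiency η₁ = 1 − T_m/T_H = 1 − 415.15/536.15 = 0.2257.
W₁ = η₁·Q_H = 0.2257 × 622 = 140 kJ.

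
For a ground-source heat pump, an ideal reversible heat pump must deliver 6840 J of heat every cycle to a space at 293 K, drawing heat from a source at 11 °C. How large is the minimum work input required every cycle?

W_in ≈ 207 J

T_C = 11 °C → 11 + 273.15 = 284.15 K.
Reversible heating COP: COP_HP = T_H/(T_H − T_C) = 293.00/8.85 = 33.1073.
W = Q_H/COP_HP = 6840/33.1073 = 207 J.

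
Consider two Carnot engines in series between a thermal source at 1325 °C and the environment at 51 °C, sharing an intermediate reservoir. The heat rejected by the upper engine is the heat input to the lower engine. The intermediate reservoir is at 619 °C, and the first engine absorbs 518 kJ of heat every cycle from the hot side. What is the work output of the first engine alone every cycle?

W₁ ≈ 229 kJ

T_H = 1325 °C → 1325 + 273.15 = 1598.15 K.
T_C = 51 °C → 51 + 273.15 = 324.15 K.
T_m = 619 °C → 619 + 273.15 = 892.15 K.
First-stage efficiency η₁ = 1 − T_m/T_H = 1 − 892.15/1598.15 = 0.4418.
W₁ = η₁·Q_H = 0.4418 × 518 = 229 kJ.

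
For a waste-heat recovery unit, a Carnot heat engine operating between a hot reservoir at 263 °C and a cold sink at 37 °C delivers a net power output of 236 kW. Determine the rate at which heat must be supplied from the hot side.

T_H = 263 °C → 263 + 273.15 = 536.15 K.
T_C = 37 °C → 37 + 273.15 = 310.15 K.
For a reversible engine, η = 1 − T_C/T_H = 1 − 310.15/536.15 = 0.4215.
Q_H = W/η = 236/0.4215 = 559.9 kW.

Q̇_H ≈ 559.9 kW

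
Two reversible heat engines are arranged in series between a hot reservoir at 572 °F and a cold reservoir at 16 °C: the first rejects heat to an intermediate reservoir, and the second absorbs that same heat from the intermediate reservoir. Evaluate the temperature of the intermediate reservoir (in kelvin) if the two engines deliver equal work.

T_m ≈ 431 K

T_H = 572 °F → (572 − 32) × 5/9 = 300.00 °C = 573.15 K.
T_C = 16 °C → 16 + 273.15 = 289.15 K.
For reversible stages Q_m = Q_H·(T_m/T_H). Setting W₁ = Q_H(1 − T_m/T_H) equal to W₂ = Q_m(1 − T_C/T_m) = Q_H·(T_m − T_C)/T_H gives T_H − T_m = T_m − T_C, so T_m = (T_H + T_C)/2 = (573.15 + 289.15)/2 = 431 K.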